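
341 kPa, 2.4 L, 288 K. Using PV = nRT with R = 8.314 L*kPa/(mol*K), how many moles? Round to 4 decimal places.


PV = nRT, solve for n = PV / (RT).
PV = 341 * 2.4 = 818.4
RT = 8.314 * 288 = 2394.432
n = 818.4 / 2394.432
n = 0.34179296 mol, rounded to 4 dp:

0.3418 mol


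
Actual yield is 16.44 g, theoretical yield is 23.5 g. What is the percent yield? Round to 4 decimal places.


% yield = 100 * actual / theoretical
% yield = 100 * 16.44 / 23.5
% yield = 69.95744681 %, rounded to 4 dp:

69.9574 %


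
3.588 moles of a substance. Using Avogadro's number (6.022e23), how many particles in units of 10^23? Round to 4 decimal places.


N = n * NA, then divide by 1e23 for the requested units.
N / 1e23 = n * 6.022
N / 1e23 = 3.588 * 6.022
N / 1e23 = 21.606936, rounded to 4 dp:

21.6069


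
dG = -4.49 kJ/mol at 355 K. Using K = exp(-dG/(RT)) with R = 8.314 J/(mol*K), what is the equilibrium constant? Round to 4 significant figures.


dG is in kJ/mol; multiply by 1000 to match R in J/(mol*K).
RT = 8.314 * 355 = 2951.47 J/mol
exponent = -dG*1000 / (RT) = -(-4.49*1000) / 2951.47 = 1.52127584
K = exp(1.52127584)
K = 4.5780623, rounded to 4 significant figures:

4.578


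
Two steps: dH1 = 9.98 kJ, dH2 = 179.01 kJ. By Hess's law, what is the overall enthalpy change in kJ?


Hess's law: enthalpy is a state function, so add the step enthalpies.
dH_total = dH1 + dH2 = 9.98 + (179.01)
dH_total = 188.99 kJ:

188.99 kJ


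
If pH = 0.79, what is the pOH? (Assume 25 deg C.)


At 25 deg C, pH + pOH = 14.
pOH = 14 - pH = 14 - 0.79
pOH = 13.21:

13.21


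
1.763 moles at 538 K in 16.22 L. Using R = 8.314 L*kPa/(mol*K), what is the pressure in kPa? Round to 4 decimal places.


PV = nRT, solve for P = nRT / V.
nRT = 1.763 * 8.314 * 538 = 7885.7791
P = 7885.7791 / 16.22
P = 486.17627004 kPa, rounded to 4 dp:

486.1763 kPa


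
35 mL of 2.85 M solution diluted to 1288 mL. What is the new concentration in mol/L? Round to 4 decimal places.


Dilution: M1*V1 = M2*V2, solve for M2.
M2 = M1*V1 / V2
M2 = 2.85 * 35 / 1288
M2 = 99.75 / 1288
M2 = 0.07744565 mol/L, rounded to 4 dp:

0.0774 mol/L


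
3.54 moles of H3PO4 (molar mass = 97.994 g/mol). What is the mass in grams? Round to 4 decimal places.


mass = n * M
mass = 3.54 * 97.994
mass = 346.89876 g, rounded to 4 dp:

346.8988 g


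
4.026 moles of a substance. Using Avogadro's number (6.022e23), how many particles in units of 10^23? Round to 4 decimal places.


N = n * NA, then divide by 1e23 for the requested units.
N / 1e23 = n * 6.022
N / 1e23 = 4.026 * 6.022
N / 1e23 = 24.244572, rounded to 4 dp:

24.2446


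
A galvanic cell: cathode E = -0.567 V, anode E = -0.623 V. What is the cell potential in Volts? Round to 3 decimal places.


Standard cell potential: E_cell = E_cathode - E_anode.
E_cell = -0.567 - (-0.623)
E_cell = 0.056 V, rounded to 3 dp:

0.056 V


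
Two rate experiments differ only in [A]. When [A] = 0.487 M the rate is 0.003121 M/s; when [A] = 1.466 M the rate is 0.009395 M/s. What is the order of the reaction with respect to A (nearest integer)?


Rate is proportional to [A]^n, so rate2/rate1 = ([A]2/[A]1)^n. Take logs to solve for n.
rate2/rate1 = 0.009395 / 0.003121 = 3.0103
[A]2/[A]1 = 1.466 / 0.487 = 3.0103
n = ln(3.0103) / ln(3.0103) = 1.0
Nearest integer order:

1


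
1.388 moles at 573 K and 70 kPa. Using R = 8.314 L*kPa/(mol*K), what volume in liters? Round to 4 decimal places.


PV = nRT, solve for V = nRT / P.
nRT = 1.388 * 8.314 * 573 = 6612.3237
V = 6612.3237 / 70
V = 94.46176714 L, rounded to 4 dp:

94.4618 L


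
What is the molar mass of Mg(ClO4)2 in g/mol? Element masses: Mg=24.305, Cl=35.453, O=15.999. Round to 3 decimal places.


M = sum(count * atomic_mass) over atoms.
M = 1*24.305 + 2*35.453 + 8*15.999
M = 24.305 + 70.906 + 127.992
M = 223.203 g/mol, rounded to 3 dp:

223.203 g/mol


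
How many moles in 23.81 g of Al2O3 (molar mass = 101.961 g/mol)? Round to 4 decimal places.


n = mass / M
n = 23.81 / 101.961
n = 0.23352066 mol, rounded to 4 dp:

0.2335 mol


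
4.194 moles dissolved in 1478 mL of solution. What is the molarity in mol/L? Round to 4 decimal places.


Convert volume to liters: V_L = V_mL / 1000.
V_L = 1478 / 1000 = 1.478 L
M = n / V_L = 4.194 / 1.478
M = 2.8376184 mol/L, rounded to 4 dp:

2.8376 mol/L


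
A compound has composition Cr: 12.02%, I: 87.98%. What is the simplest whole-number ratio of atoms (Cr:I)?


Assume 100 g of compound, divide each mass% by atomic mass to get moles, then normalize by the smallest to get a raw atom ratio.
Moles per 100 g: Cr: 12.02/51.996 = 0.2312, I: 87.98/126.904 = 0.6933
Raw ratio (divide by min = 0.2312): Cr: 1.0, I: 2.999
Multiply by 1 to clear fractions: Cr: 1.0 ~= 1, I: 2.999 ~= 3
Reduce by GCD to get the simplest whole-number ratio:

1:3


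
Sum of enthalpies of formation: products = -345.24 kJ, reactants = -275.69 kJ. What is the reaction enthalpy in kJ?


dH_rxn = sum(dH_f products) - sum(dH_f reactants)
dH_rxn = -345.24 - (-275.69)
dH_rxn = -69.55 kJ:

-69.55 kJ


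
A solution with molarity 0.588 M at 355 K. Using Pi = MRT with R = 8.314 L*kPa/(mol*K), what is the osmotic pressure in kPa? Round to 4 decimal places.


Osmotic pressure (van't Hoff): Pi = M*R*T.
RT = 8.314 * 355 = 2951.47
Pi = 0.588 * 2951.47
Pi = 1735.46436 kPa, rounded to 4 dp:

1735.4644 kPa


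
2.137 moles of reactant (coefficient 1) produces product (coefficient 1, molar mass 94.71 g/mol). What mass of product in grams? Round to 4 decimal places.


Use the coefficient ratio to convert reactant moles to product moles, then multiply by the product's molar mass.
moles_P = moles_R * (coeff_P / coeff_R) = 2.137 * (1/1) = 2.137
mass_P = moles_P * M_P = 2.137 * 94.71
mass_P = 202.39527 g, rounded to 4 dp:

202.3953 g


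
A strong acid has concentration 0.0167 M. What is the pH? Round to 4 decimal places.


A strong acid dissociates completely, so [H+] equals the given concentration.
pH = -log10([H+]) = -log10(0.0167)
pH = 1.77728353, rounded to 4 dp:

1.7773


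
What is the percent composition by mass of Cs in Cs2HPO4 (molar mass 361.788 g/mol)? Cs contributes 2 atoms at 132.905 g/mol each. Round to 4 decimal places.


pct = 100 * (n_elem * M_elem) / M_total
mass_contribution = 2 * 132.905 = 265.81 g/mol
pct = 100 * 265.81 / 361.788
pct = 73.47120413 %, rounded to 4 dp:

73.4712 %


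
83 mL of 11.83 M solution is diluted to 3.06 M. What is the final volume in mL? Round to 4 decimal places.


Dilution: M1*V1 = M2*V2, solve for V2.
V2 = M1*V1 / M2
V2 = 11.83 * 83 / 3.06
V2 = 981.89 / 3.06
V2 = 320.87908497 mL, rounded to 4 dp:

320.8791 mL


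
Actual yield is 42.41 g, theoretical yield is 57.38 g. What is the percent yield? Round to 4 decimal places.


% yield = 100 * actual / theoretical
% yield = 100 * 42.41 / 57.38
% yield = 73.9107703 %, rounded to 4 dp:

73.9108 %


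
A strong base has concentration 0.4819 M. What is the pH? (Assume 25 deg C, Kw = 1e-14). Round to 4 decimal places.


A strong base dissociates completely, so [OH-] equals the given concentration.
pOH = -log10([OH-]) = -log10(0.4819) = 0.317043
pH = 14 - pOH = 14 - 0.317043
pH = 13.682957, rounded to 4 dp:

13.6830


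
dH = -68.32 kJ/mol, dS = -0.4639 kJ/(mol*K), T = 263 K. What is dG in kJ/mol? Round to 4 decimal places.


Gibbs: dG = dH - T*dS (consistent units, dS already in kJ/(mol*K)).
T*dS = 263 * -0.4639 = -122.0057
dG = -68.32 - (-122.0057)
dG = 53.6857 kJ/mol, rounded to 4 dp:

53.6857 kJ/mol


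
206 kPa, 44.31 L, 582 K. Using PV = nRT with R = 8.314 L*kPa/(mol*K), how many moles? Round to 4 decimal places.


PV = nRT, solve for n = PV / (RT).
PV = 206 * 44.31 = 9127.86
RT = 8.314 * 582 = 4838.748
n = 9127.86 / 4838.748
n = 1.88640946 mol, rounded to 4 dp:

1.8864 mol


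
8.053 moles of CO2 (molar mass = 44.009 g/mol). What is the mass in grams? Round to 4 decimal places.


mass = n * M
mass = 8.053 * 44.009
mass = 354.404477 g, rounded to 4 dp:

354.4045 g


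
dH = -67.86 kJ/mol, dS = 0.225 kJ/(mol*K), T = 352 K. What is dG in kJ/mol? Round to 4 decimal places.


Gibbs: dG = dH - T*dS (consistent units, dS already in kJ/(mol*K)).
T*dS = 352 * 0.225 = 79.2
dG = -67.86 - (79.2)
dG = -147.06 kJ/mol, rounded to 4 dp:

-147.0600 kJ/mol


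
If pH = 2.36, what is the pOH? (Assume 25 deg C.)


At 25 deg C, pH + pOH = 14.
pOH = 14 - pH = 14 - 2.36
pOH = 11.64:

11.64


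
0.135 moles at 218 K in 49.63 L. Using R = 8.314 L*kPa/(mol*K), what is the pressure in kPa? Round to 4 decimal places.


PV = nRT, solve for P = nRT / V.
nRT = 0.135 * 8.314 * 218 = 244.681
P = 244.681 / 49.63
P = 4.93010276 kPa, rounded to 4 dp:

4.9301 kPa


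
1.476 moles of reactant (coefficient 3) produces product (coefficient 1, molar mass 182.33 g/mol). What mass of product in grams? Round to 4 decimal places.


Use the coefficient ratio to convert reactant moles to product moles, then multiply by the product's molar mass.
moles_P = moles_R * (coeff_P / coeff_R) = 1.476 * (1/3) = 0.492
mass_P = moles_P * M_P = 0.492 * 182.33
mass_P = 89.70636 g, rounded to 4 dp:

89.7064 g


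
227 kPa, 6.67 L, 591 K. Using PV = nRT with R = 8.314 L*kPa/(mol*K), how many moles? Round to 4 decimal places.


PV = nRT, solve for n = PV / (RT).
PV = 227 * 6.67 = 1514.09
RT = 8.314 * 591 = 4913.574
n = 1514.09 / 4913.574
n = 0.30814434 mol, rounded to 4 dp:

0.3081 mol


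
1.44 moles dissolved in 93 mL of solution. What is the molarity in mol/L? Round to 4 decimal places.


Convert volume to liters: V_L = V_mL / 1000.
V_L = 93 / 1000 = 0.093 L
M = n / V_L = 1.44 / 0.093
M = 15.48387097 mol/L, rounded to 4 dp:

15.4839 mol/L


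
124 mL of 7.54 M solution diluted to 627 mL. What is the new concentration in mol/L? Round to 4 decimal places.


Dilution: M1*V1 = M2*V2, solve for M2.
M2 = M1*V1 / V2
M2 = 7.54 * 124 / 627
M2 = 934.96 / 627
M2 = 1.49116427 mol/L, rounded to 4 dp:

1.4912 mol/L


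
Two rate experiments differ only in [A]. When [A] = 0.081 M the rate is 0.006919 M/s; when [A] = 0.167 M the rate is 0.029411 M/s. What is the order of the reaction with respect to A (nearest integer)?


Rate is proportional to [A]^n, so rate2/rate1 = ([A]2/[A]1)^n. Take logs to solve for n.
rate2/rate1 = 0.029411 / 0.006919 = 4.2508
[A]2/[A]1 = 0.167 / 0.081 = 2.0617
n = ln(4.2508) / ln(2.0617) = 2.0
Nearest integer order:

2


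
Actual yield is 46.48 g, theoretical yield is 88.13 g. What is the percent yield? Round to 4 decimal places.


% yield = 100 * actual / theoretical
% yield = 100 * 46.48 / 88.13
% yield = 52.74027006 %, rounded to 4 dp:

52.7403 %


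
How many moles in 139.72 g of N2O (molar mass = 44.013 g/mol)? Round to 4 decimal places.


n = mass / M
n = 139.72 / 44.013
n = 3.17451662 mol, rounded to 4 dp:

3.1745 mol


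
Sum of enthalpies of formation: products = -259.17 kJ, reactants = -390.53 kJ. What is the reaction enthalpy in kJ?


dH_rxn = sum(dH_f products) - sum(dH_f reactants)
dH_rxn = -259.17 - (-390.53)
dH_rxn = 131.36 kJ:

131.36 kJ


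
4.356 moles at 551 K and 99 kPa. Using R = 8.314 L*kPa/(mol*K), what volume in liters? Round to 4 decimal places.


PV = nRT, solve for V = nRT / P.
nRT = 4.356 * 8.314 * 551 = 19954.897
V = 19954.897 / 99
V = 201.56461616 L, rounded to 4 dp:

201.5646 L


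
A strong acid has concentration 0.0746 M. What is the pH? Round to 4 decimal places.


A strong acid dissociates completely, so [H+] equals the given concentration.
pH = -log10([H+]) = -log10(0.0746)
pH = 1.12726117, rounded to 4 dp:

1.1273


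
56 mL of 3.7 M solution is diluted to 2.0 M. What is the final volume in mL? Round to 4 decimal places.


Dilution: M1*V1 = M2*V2, solve for V2.
V2 = M1*V1 / M2
V2 = 3.7 * 56 / 2.0
V2 = 207.2 / 2.0
V2 = 103.6 mL, rounded to 4 dp:

103.6000 mL


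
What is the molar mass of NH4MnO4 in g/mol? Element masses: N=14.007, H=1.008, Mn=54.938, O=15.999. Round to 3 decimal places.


M = sum(count * atomic_mass) over atoms.
M = 1*14.007 + 4*1.008 + 1*54.938 + 4*15.999
M = 14.007 + 4.032 + 54.938 + 63.996
M = 136.973 g/mol, rounded to 3 dp:

136.973 g/mol


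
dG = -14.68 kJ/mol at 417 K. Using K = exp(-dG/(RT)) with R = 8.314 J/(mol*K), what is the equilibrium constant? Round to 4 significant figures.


dG is in kJ/mol; multiply by 1000 to match R in J/(mol*K).
RT = 8.314 * 417 = 3466.938 J/mol
exponent = -dG*1000 / (RT) = -(-14.68*1000) / 3466.938 = 4.23428397
K = exp(4.23428397)
K = 69.012246, rounded to 4 significant figures:

69.01


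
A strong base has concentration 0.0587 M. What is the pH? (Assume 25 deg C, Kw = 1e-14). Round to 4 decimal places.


A strong base dissociates completely, so [OH-] equals the given concentration.
pOH = -log10([OH-]) = -log10(0.0587) = 1.231362
pH = 14 - pOH = 14 - 1.231362
pH = 12.768638, rounded to 4 dp:

12.7686


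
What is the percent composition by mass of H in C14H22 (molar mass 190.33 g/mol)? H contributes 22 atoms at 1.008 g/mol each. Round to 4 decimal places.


pct = 100 * (n_elem * M_elem) / M_total
mass_contribution = 22 * 1.008 = 22.176 g/mol
pct = 100 * 22.176 / 190.33
pct = 11.65134241 %, rounded to 4 dp:

11.6513 %


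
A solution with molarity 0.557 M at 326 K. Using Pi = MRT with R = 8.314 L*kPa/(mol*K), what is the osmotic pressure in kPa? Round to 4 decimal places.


Osmotic pressure (van't Hoff): Pi = M*R*T.
RT = 8.314 * 326 = 2710.364
Pi = 0.557 * 2710.364
Pi = 1509.672748 kPa, rounded to 4 dp:

1509.6727 kPa


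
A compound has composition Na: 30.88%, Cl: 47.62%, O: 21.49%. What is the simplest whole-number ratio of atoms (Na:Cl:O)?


Assume 100 g of compound, divide each mass% by atomic mass to get moles, then normalize by the smallest to get a raw atom ratio.
Moles per 100 g: Na: 30.88/22.99 = 1.3432, Cl: 47.62/35.453 = 1.3432, O: 21.49/15.999 = 1.3432
Raw ratio (divide by min = 1.3432): Na: 1.0, Cl: 1.0, O: 1.0
Multiply by 1 to clear fractions: Na: 1.0 ~= 1, Cl: 1.0 ~= 1, O: 1.0 ~= 1
Reduce by GCD to get the simplest whole-number ratio:

1:1:1


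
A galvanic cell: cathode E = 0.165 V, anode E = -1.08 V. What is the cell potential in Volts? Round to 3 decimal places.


Standard cell potential: E_cell = E_cathode - E_anode.
E_cell = 0.165 - (-1.08)
E_cell = 1.245 V, rounded to 3 dp:

1.245 V


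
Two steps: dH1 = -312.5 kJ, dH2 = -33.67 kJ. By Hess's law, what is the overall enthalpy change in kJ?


Hess's law: enthalpy is a state function, so add the step enthalpies.
dH_total = dH1 + dH2 = -312.5 + (-33.67)
dH_total = -346.17 kJ:

-346.17 kJ


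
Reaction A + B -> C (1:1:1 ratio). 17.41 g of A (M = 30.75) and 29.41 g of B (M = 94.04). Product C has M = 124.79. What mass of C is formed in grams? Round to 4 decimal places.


Find moles of each reactant; the smaller value is the limiting reagent in a 1:1:1 reaction, so moles_C equals moles of the limiter.
n_A = mass_A / M_A = 17.41 / 30.75 = 0.566179 mol
n_B = mass_B / M_B = 29.41 / 94.04 = 0.312739 mol
Limiting reagent: B (smaller), n_limiting = 0.312739 mol
mass_C = n_limiting * M_C = 0.312739 * 124.79
mass_C = 39.02669981 g, rounded to 4 dp:

39.0267 g


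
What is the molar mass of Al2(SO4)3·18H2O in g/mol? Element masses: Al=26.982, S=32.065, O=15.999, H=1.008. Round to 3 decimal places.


M = sum(count * atomic_mass) over atoms.
M = 2*26.982 + 3*32.065 + 30*15.999 + 36*1.008
M = 53.964 + 96.195 + 479.97 + 36.288
M = 666.417 g/mol, rounded to 3 dp:

666.417 g/mol


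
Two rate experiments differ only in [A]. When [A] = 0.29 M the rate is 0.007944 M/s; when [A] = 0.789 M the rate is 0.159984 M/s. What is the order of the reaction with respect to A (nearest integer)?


Rate is proportional to [A]^n, so rate2/rate1 = ([A]2/[A]1)^n. Take logs to solve for n.
rate2/rate1 = 0.159984 / 0.007944 = 20.139
[A]2/[A]1 = 0.789 / 0.29 = 2.7207
n = ln(20.139) / ln(2.7207) = 3.0
Nearest integer order:

3


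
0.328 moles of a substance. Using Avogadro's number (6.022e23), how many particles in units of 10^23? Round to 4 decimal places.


N = n * NA, then divide by 1e23 for the requested units.
N / 1e23 = n * 6.022
N / 1e23 = 0.328 * 6.022
N / 1e23 = 1.975216, rounded to 4 dp:

1.9752


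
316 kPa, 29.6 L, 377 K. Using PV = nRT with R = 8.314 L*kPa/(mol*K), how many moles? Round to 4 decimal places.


PV = nRT, solve for n = PV / (RT).
PV = 316 * 29.6 = 9353.6
RT = 8.314 * 377 = 3134.378
n = 9353.6 / 3134.378
n = 2.98419655 mol, rounded to 4 dp:

2.9842 mol


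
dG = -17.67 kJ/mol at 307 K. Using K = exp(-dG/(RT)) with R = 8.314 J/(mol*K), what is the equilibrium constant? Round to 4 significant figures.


dG is in kJ/mol; multiply by 1000 to match R in J/(mol*K).
RT = 8.314 * 307 = 2552.398 J/mol
exponent = -dG*1000 / (RT) = -(-17.67*1000) / 2552.398 = 6.92290152
K = exp(6.92290152)
K = 1015.2615, rounded to 4 significant figures:

1015


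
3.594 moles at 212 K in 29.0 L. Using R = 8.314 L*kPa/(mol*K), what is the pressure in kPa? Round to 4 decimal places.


PV = nRT, solve for P = nRT / V.
nRT = 3.594 * 8.314 * 212 = 6334.6694
P = 6334.6694 / 29.0
P = 218.43687586 kPa, rounded to 4 dp:

218.4369 kPa


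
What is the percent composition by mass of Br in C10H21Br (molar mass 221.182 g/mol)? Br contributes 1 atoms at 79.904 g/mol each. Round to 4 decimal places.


pct = 100 * (n_elem * M_elem) / M_total
mass_contribution = 1 * 79.904 = 79.904 g/mol
pct = 100 * 79.904 / 221.182
pct = 36.12590536 %, rounded to 4 dp:

36.1259 %


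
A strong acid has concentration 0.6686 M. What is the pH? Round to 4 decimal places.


A strong acid dissociates completely, so [H+] equals the given concentration.
pH = -log10([H+]) = -log10(0.6686)
pH = 0.17483363, rounded to 4 dp:

0.1748


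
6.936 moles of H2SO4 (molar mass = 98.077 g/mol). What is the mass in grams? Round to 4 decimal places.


mass = n * M
mass = 6.936 * 98.077
mass = 680.262072 g, rounded to 4 dp:

680.2621 g


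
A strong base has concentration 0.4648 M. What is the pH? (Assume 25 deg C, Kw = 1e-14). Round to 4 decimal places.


A strong base dissociates completely, so [OH-] equals the given concentration.
pOH = -log10([OH-]) = -log10(0.4648) = 0.332734
pH = 14 - pOH = 14 - 0.332734
pH = 13.667266, rounded to 4 dp:

13.6673


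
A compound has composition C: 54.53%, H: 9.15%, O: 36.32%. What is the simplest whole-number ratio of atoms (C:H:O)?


Assume 100 g of compound, divide each mass% by atomic mass to get moles, then normalize by the smallest to get a raw atom ratio.
Moles per 100 g: C: 54.53/12.011 = 4.54, H: 9.15/1.008 = 9.0774, O: 36.32/15.999 = 2.2701
Raw ratio (divide by min = 2.2701): C: 2.0, H: 3.999, O: 1.0
Multiply by 1 to clear fractions: C: 2.0 ~= 2, H: 3.999 ~= 4, O: 1.0 ~= 1
Reduce by GCD to get the simplest whole-number ratio:

2:4:1


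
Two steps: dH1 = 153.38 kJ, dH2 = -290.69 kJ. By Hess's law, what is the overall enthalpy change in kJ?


Hess's law: enthalpy is a state function, so add the step enthalpies.
dH_total = dH1 + dH2 = 153.38 + (-290.69)
dH_total = -137.31 kJ:

-137.31 kJ


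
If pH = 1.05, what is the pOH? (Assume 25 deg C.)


At 25 deg C, pH + pOH = 14.
pOH = 14 - pH = 14 - 1.05
pOH = 12.95:

12.95


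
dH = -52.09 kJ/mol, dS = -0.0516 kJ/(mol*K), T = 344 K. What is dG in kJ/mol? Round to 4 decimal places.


Gibbs: dG = dH - T*dS (consistent units, dS already in kJ/(mol*K)).
T*dS = 344 * -0.0516 = -17.7504
dG = -52.09 - (-17.7504)
dG = -34.3396 kJ/mol, rounded to 4 dp:

-34.3396 kJ/mol


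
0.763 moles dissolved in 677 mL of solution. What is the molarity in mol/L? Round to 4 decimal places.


Convert volume to liters: V_L = V_mL / 1000.
V_L = 677 / 1000 = 0.677 L
M = n / V_L = 0.763 / 0.677
M = 1.12703102 mol/L, rounded to 4 dp:

1.1270 mol/L


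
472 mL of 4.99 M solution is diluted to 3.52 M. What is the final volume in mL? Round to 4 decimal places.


Dilution: M1*V1 = M2*V2, solve for V2.
V2 = M1*V1 / M2
V2 = 4.99 * 472 / 3.52
V2 = 2355.28 / 3.52
V2 = 669.11363636 mL, rounded to 4 dp:

669.1136 mL


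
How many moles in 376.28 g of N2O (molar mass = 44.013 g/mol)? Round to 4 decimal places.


n = mass / M
n = 376.28 / 44.013
n = 8.54929225 mol, rounded to 4 dp:

8.5493 mol


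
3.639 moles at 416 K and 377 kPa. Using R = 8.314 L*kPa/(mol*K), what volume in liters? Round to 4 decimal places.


PV = nRT, solve for V = nRT / P.
nRT = 3.639 * 8.314 * 416 = 12585.9327
V = 12585.9327 / 377
V = 33.38443687 L, rounded to 4 dp:

33.3844 L


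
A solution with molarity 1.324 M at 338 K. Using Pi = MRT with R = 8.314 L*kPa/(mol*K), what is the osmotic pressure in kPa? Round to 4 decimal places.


Osmotic pressure (van't Hoff): Pi = M*R*T.
RT = 8.314 * 338 = 2810.132
Pi = 1.324 * 2810.132
Pi = 3720.614768 kPa, rounded to 4 dp:

3720.6148 kPa


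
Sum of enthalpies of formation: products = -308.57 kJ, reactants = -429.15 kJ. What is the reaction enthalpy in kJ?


dH_rxn = sum(dH_f products) - sum(dH_f reactants)
dH_rxn = -308.57 - (-429.15)
dH_rxn = 120.58 kJ:

120.58 kJ


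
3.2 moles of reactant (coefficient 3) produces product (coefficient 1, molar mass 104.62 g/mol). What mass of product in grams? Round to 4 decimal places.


Use the coefficient ratio to convert reactant moles to product moles, then multiply by the product's molar mass.
moles_P = moles_R * (coeff_P / coeff_R) = 3.2 * (1/3) = 1.066667
mass_P = moles_P * M_P = 1.066667 * 104.62
mass_P = 111.59470154 g, rounded to 4 dp:

111.5947 g


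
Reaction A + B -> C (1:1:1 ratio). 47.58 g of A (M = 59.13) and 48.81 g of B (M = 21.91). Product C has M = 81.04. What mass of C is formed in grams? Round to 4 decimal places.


Find moles of each reactant; the smaller value is the limiting reagent in a 1:1:1 reaction, so moles_C equals moles of the limiter.
n_A = mass_A / M_A = 47.58 / 59.13 = 0.804668 mol
n_B = mass_B / M_B = 48.81 / 21.91 = 2.22775 mol
Limiting reagent: A (smaller), n_limiting = 0.804668 mol
mass_C = n_limiting * M_C = 0.804668 * 81.04
mass_C = 65.21029472 g, rounded to 4 dp:

65.2103 g


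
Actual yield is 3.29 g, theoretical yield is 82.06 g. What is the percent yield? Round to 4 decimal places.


% yield = 100 * actual / theoretical
% yield = 100 * 3.29 / 82.06
% yield = 4.00926152 %, rounded to 4 dp:

4.0093 %


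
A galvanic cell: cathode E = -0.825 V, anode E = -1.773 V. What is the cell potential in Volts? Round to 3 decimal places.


Standard cell potential: E_cell = E_cathode - E_anode.
E_cell = -0.825 - (-1.773)
E_cell = 0.948 V, rounded to 3 dp:

0.948 V


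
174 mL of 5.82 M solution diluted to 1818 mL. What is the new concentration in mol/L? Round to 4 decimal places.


Dilution: M1*V1 = M2*V2, solve for M2.
M2 = M1*V1 / V2
M2 = 5.82 * 174 / 1818
M2 = 1012.68 / 1818
M2 = 0.5570297 mol/L, rounded to 4 dp:

0.5570 mol/L


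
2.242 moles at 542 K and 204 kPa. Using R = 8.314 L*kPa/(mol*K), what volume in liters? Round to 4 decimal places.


PV = nRT, solve for V = nRT / P.
nRT = 2.242 * 8.314 * 542 = 10102.8735
V = 10102.8735 / 204
V = 49.52388971 L, rounded to 4 dp:

49.5239 L


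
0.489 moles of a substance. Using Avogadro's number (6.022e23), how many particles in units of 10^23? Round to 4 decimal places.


N = n * NA, then divide by 1e23 for the requested units.
N / 1e23 = n * 6.022
N / 1e23 = 0.489 * 6.022
N / 1e23 = 2.944758, rounded to 4 dp:

2.9448


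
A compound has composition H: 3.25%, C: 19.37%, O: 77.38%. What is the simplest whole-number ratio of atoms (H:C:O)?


Assume 100 g of compound, divide each mass% by atomic mass to get moles, then normalize by the smallest to get a raw atom ratio.
Moles per 100 g: H: 3.25/1.008 = 3.2242, C: 19.37/12.011 = 1.6127, O: 77.38/15.999 = 4.8366
Raw ratio (divide by min = 1.6127): H: 1.999, C: 1.0, O: 2.999
Multiply by 1 to clear fractions: H: 1.999 ~= 2, C: 1.0 ~= 1, O: 2.999 ~= 3
Reduce by GCD to get the simplest whole-number ratio:

2:1:3


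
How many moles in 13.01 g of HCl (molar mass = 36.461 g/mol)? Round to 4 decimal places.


n = mass / M
n = 13.01 / 36.461
n = 0.35681962 mol, rounded to 4 dp:

0.3568 mol


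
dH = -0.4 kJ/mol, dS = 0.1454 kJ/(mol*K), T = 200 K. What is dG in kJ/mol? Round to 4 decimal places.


Gibbs: dG = dH - T*dS (consistent units, dS already in kJ/(mol*K)).
T*dS = 200 * 0.1454 = 29.08
dG = -0.4 - (29.08)
dG = -29.48 kJ/mol, rounded to 4 dp:

-29.4800 kJ/mol


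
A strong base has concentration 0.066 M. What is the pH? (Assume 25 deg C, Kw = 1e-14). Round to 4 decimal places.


A strong base dissociates completely, so [OH-] equals the given concentration.
pOH = -log10([OH-]) = -log10(0.066) = 1.180456
pH = 14 - pOH = 14 - 1.180456
pH = 12.819544, rounded to 4 dp:

12.8195


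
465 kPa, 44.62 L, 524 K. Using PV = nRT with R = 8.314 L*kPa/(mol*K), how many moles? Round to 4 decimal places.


PV = nRT, solve for n = PV / (RT).
PV = 465 * 44.62 = 20748.3
RT = 8.314 * 524 = 4356.536
n = 20748.3 / 4356.536
n = 4.76256824 mol, rounded to 4 dp:

4.7626 mol


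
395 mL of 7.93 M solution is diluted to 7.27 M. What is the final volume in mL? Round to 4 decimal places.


Dilution: M1*V1 = M2*V2, solve for V2.
V2 = M1*V1 / M2
V2 = 7.93 * 395 / 7.27
V2 = 3132.35 / 7.27
V2 = 430.85969739 mL, rounded to 4 dp:

430.8597 mL


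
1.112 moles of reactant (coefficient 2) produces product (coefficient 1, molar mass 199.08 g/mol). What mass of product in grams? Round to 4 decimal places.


Use the coefficient ratio to convert reactant moles to product moles, then multiply by the product's molar mass.
moles_P = moles_R * (coeff_P / coeff_R) = 1.112 * (1/2) = 0.556
mass_P = moles_P * M_P = 0.556 * 199.08
mass_P = 110.68848 g, rounded to 4 dp:

110.6885 g


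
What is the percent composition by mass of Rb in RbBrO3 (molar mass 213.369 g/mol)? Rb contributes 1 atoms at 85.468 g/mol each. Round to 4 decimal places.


pct = 100 * (n_elem * M_elem) / M_total
mass_contribution = 1 * 85.468 = 85.468 g/mol
pct = 100 * 85.468 / 213.369
pct = 40.05642807 %, rounded to 4 dp:

40.0564 %


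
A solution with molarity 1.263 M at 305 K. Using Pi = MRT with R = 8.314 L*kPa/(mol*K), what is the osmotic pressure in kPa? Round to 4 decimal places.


Osmotic pressure (van't Hoff): Pi = M*R*T.
RT = 8.314 * 305 = 2535.77
Pi = 1.263 * 2535.77
Pi = 3202.67751 kPa, rounded to 4 dp:

3202.6775 kPa


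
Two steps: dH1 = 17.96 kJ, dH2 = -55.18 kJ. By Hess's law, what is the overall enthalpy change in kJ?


Hess's law: enthalpy is a state function, so add the step enthalpies.
dH_total = dH1 + dH2 = 17.96 + (-55.18)
dH_total = -37.22 kJ:

-37.22 kJ


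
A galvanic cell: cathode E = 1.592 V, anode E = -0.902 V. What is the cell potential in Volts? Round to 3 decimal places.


Standard cell potential: E_cell = E_cathode - E_anode.
E_cell = 1.592 - (-0.902)
E_cell = 2.494 V, rounded to 3 dp:

2.494 V


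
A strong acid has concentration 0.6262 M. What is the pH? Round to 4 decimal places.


A strong acid dissociates completely, so [H+] equals the given concentration.
pH = -log10([H+]) = -log10(0.6262)
pH = 0.20328694, rounded to 4 dp:

0.2033


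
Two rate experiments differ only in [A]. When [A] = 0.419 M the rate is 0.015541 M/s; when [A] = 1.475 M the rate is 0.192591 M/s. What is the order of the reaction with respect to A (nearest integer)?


Rate is proportional to [A]^n, so rate2/rate1 = ([A]2/[A]1)^n. Take logs to solve for n.
rate2/rate1 = 0.192591 / 0.015541 = 12.3924
[A]2/[A]1 = 1.475 / 0.419 = 3.5203
n = ln(12.3924) / ln(3.5203) = 2.0
Nearest integer order:

2


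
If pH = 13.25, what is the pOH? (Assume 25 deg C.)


At 25 deg C, pH + pOH = 14.
pOH = 14 - pH = 14 - 13.25
pOH = 0.75:

0.75


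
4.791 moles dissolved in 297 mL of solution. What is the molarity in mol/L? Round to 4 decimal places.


Convert volume to liters: V_L = V_mL / 1000.
V_L = 297 / 1000 = 0.297 L
M = n / V_L = 4.791 / 0.297
M = 16.13131313 mol/L, rounded to 4 dp:

16.1313 mol/L


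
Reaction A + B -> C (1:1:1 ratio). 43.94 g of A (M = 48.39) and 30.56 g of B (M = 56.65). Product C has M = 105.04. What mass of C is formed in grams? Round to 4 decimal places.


Find moles of each reactant; the smaller value is the limiting reagent in a 1:1:1 reaction, so moles_C equals moles of the limiter.
n_A = mass_A / M_A = 43.94 / 48.39 = 0.908039 mol
n_B = mass_B / M_B = 30.56 / 56.65 = 0.539453 mol
Limiting reagent: B (smaller), n_limiting = 0.539453 mol
mass_C = n_limiting * M_C = 0.539453 * 105.04
mass_C = 56.66414312 g, rounded to 4 dp:

56.6641 g


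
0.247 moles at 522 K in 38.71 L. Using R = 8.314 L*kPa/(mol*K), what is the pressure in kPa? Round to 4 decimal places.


PV = nRT, solve for P = nRT / V.
nRT = 0.247 * 8.314 * 522 = 1071.9573
P = 1071.9573 / 38.71
P = 27.69199948 kPa, rounded to 4 dp:

27.6920 kPa


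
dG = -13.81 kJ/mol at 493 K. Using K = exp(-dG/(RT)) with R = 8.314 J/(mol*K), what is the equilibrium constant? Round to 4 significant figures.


dG is in kJ/mol; multiply by 1000 to match R in J/(mol*K).
RT = 8.314 * 493 = 4098.802 J/mol
exponent = -dG*1000 / (RT) = -(-13.81*1000) / 4098.802 = 3.36927717
K = exp(3.36927717)
K = 29.057516, rounded to 4 significant figures:

29.06


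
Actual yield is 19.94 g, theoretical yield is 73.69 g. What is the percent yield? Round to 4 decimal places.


% yield = 100 * actual / theoretical
% yield = 100 * 19.94 / 73.69
% yield = 27.05930248 %, rounded to 4 dp:

27.0593 %


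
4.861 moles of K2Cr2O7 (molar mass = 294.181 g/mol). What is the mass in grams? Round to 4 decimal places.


mass = n * M
mass = 4.861 * 294.181
mass = 1430.013841 g, rounded to 4 dp:

1430.0138 g


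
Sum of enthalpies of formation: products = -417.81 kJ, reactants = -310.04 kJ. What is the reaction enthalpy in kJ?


dH_rxn = sum(dH_f products) - sum(dH_f reactants)
dH_rxn = -417.81 - (-310.04)
dH_rxn = -107.77 kJ:

-107.77 kJ


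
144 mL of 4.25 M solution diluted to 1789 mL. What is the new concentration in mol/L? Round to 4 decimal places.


Dilution: M1*V1 = M2*V2, solve for M2.
M2 = M1*V1 / V2
M2 = 4.25 * 144 / 1789
M2 = 612.0 / 1789
M2 = 0.34209055 mol/L, rounded to 4 dp:

0.3421 mol/L


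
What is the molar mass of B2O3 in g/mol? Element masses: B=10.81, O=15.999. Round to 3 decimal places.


M = sum(count * atomic_mass) over atoms.
M = 2*10.81 + 3*15.999
M = 21.62 + 47.997
M = 69.617 g/mol, rounded to 3 dp:

69.617 g/mol


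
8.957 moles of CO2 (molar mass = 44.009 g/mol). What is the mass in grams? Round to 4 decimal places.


mass = n * M
mass = 8.957 * 44.009
mass = 394.188613 g, rounded to 4 dp:

394.1886 g


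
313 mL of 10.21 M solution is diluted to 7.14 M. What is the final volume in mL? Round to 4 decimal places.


Dilution: M1*V1 = M2*V2, solve for V2.
V2 = M1*V1 / M2
V2 = 10.21 * 313 / 7.14
V2 = 3195.73 / 7.14
V2 = 447.58123249 mL, rounded to 4 dp:

447.5812 mL


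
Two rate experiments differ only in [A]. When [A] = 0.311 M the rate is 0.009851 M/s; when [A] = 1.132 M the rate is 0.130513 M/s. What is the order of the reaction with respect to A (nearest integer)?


Rate is proportional to [A]^n, so rate2/rate1 = ([A]2/[A]1)^n. Take logs to solve for n.
rate2/rate1 = 0.130513 / 0.009851 = 13.2487
[A]2/[A]1 = 1.132 / 0.311 = 3.6399
n = ln(13.2487) / ln(3.6399) = 2.0
Nearest integer order:

2


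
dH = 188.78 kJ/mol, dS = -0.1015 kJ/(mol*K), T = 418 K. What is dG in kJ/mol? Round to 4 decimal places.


Gibbs: dG = dH - T*dS (consistent units, dS already in kJ/(mol*K)).
T*dS = 418 * -0.1015 = -42.427
dG = 188.78 - (-42.427)
dG = 231.207 kJ/mol, rounded to 4 dp:

231.2070 kJ/mol


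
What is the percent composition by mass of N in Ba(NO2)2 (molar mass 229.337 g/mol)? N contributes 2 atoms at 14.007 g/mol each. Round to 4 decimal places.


pct = 100 * (n_elem * M_elem) / M_total
mass_contribution = 2 * 14.007 = 28.014 g/mol
pct = 100 * 28.014 / 229.337
pct = 12.21521168 %, rounded to 4 dp:

12.2152 %


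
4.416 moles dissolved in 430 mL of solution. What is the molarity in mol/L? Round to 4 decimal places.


Convert volume to liters: V_L = V_mL / 1000.
V_L = 430 / 1000 = 0.43 L
M = n / V_L = 4.416 / 0.43
M = 10.26976744 mol/L, rounded to 4 dp:

10.2698 mol/L


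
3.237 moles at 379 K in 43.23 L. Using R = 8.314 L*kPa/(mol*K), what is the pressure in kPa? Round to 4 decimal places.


PV = nRT, solve for P = nRT / V.
nRT = 3.237 * 8.314 * 379 = 10199.8064
P = 10199.8064 / 43.23
P = 235.94278048 kPa, rounded to 4 dp:

235.9428 kPa


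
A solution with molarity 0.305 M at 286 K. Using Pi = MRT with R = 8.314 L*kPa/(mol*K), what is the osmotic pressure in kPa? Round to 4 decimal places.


Osmotic pressure (van't Hoff): Pi = M*R*T.
RT = 8.314 * 286 = 2377.804
Pi = 0.305 * 2377.804
Pi = 725.23022 kPa, rounded to 4 dp:

725.2302 kPa


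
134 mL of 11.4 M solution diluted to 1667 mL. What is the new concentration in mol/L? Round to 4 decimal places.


Dilution: M1*V1 = M2*V2, solve for M2.
M2 = M1*V1 / V2
M2 = 11.4 * 134 / 1667
M2 = 1527.6 / 1667
M2 = 0.91637672 mol/L, rounded to 4 dp:

0.9164 mol/L


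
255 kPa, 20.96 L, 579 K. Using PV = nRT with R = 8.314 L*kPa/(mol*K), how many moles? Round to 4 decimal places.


PV = nRT, solve for n = PV / (RT).
PV = 255 * 20.96 = 5344.8
RT = 8.314 * 579 = 4813.806
n = 5344.8 / 4813.806
n = 1.11030648 mol, rounded to 4 dp:

1.1103 mol


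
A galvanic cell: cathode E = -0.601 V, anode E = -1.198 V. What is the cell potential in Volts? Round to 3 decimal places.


Standard cell potential: E_cell = E_cathode - E_anode.
E_cell = -0.601 - (-1.198)
E_cell = 0.597 V, rounded to 3 dp:

0.597 V


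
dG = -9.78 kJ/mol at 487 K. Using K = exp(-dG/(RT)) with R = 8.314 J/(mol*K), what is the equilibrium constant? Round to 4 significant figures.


dG is in kJ/mol; multiply by 1000 to match R in J/(mol*K).
RT = 8.314 * 487 = 4048.918 J/mol
exponent = -dG*1000 / (RT) = -(-9.78*1000) / 4048.918 = 2.41546013
K = exp(2.41546013)
K = 11.19492, rounded to 4 significant figures:

11.19


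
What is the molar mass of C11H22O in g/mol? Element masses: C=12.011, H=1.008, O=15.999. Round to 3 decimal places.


M = sum(count * atomic_mass) over atoms.
M = 11*12.011 + 22*1.008 + 1*15.999
M = 132.121 + 22.176 + 15.999
M = 170.296 g/mol, rounded to 3 dp:

170.296 g/mol


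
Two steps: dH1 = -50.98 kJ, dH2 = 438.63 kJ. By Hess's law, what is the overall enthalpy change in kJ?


Hess's law: enthalpy is a state function, so add the step enthalpies.
dH_total = dH1 + dH2 = -50.98 + (438.63)
dH_total = 387.65 kJ:

387.65 kJ


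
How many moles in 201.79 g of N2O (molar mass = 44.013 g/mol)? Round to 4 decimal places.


n = mass / M
n = 201.79 / 44.013
n = 4.58478177 mol, rounded to 4 dp:

4.5848 mol


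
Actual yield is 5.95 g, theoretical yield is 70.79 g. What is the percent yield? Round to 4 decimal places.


% yield = 100 * actual / theoretical
% yield = 100 * 5.95 / 70.79
% yield = 8.40514197 %, rounded to 4 dp:

8.4051 %


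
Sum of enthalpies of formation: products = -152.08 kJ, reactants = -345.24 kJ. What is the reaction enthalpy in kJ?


dH_rxn = sum(dH_f products) - sum(dH_f reactants)
dH_rxn = -152.08 - (-345.24)
dH_rxn = 193.16 kJ:

193.16 kJ


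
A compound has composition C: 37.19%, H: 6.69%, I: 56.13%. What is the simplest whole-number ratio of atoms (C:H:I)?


Assume 100 g of compound, divide each mass% by atomic mass to get moles, then normalize by the smallest to get a raw atom ratio.
Moles per 100 g: C: 37.19/12.011 = 3.0963, H: 6.69/1.008 = 6.6369, I: 56.13/126.904 = 0.4423
Raw ratio (divide by min = 0.4423): C: 7.0, H: 15.005, I: 1.0
Multiply by 1 to clear fractions: C: 7.0 ~= 7, H: 15.005 ~= 15, I: 1.0 ~= 1
Reduce by GCD to get the simplest whole-number ratio:

7:15:1


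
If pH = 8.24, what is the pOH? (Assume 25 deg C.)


At 25 deg C, pH + pOH = 14.
pOH = 14 - pH = 14 - 8.24
pOH = 5.76:

5.76


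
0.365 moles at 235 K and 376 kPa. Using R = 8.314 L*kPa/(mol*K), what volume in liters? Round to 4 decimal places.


PV = nRT, solve for V = nRT / P.
nRT = 0.365 * 8.314 * 235 = 713.1333
V = 713.1333 / 376
V = 1.89663112 L, rounded to 4 dp:

1.8966 L


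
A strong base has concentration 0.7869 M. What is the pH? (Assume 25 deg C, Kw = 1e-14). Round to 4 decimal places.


A strong base dissociates completely, so [OH-] equals the given concentration.
pOH = -log10([OH-]) = -log10(0.7869) = 0.10408
pH = 14 - pOH = 14 - 0.10408
pH = 13.89592, rounded to 4 dp:

13.8959


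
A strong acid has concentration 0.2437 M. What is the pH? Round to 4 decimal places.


A strong acid dissociates completely, so [H+] equals the given concentration.
pH = -log10([H+]) = -log10(0.2437)
pH = 0.61314447, rounded to 4 dp:

0.6131


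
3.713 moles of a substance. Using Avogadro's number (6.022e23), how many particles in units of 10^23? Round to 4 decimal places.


N = n * NA, then divide by 1e23 for the requested units.
N / 1e23 = n * 6.022
N / 1e23 = 3.713 * 6.022
N / 1e23 = 22.359686, rounded to 4 dp:

22.3597


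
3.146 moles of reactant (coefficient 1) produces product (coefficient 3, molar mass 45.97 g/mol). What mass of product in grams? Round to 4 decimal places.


Use the coefficient ratio to convert reactant moles to product moles, then multiply by the product's molar mass.
moles_P = moles_R * (coeff_P / coeff_R) = 3.146 * (3/1) = 9.438
mass_P = moles_P * M_P = 9.438 * 45.97
mass_P = 433.86486 g, rounded to 4 dp:

433.8649 g


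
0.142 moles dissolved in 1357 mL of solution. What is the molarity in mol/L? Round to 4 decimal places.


Convert volume to liters: V_L = V_mL / 1000.
V_L = 1357 / 1000 = 1.357 L
M = n / V_L = 0.142 / 1.357
M = 0.10464259 mol/L, rounded to 4 dp:

0.1046 mol/L


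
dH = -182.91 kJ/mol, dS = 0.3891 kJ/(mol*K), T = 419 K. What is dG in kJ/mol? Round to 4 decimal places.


Gibbs: dG = dH - T*dS (consistent units, dS already in kJ/(mol*K)).
T*dS = 419 * 0.3891 = 163.0329
dG = -182.91 - (163.0329)
dG = -345.9429 kJ/mol, rounded to 4 dp:

-345.9429 kJ/mol


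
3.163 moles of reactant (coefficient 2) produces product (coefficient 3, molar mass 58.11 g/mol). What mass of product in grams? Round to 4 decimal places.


Use the coefficient ratio to convert reactant moles to product moles, then multiply by the product's molar mass.
moles_P = moles_R * (coeff_P / coeff_R) = 3.163 * (3/2) = 4.7445
mass_P = moles_P * M_P = 4.7445 * 58.11
mass_P = 275.702895 g, rounded to 4 dp:

275.7029 g


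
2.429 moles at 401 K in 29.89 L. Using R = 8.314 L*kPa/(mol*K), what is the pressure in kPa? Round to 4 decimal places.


PV = nRT, solve for P = nRT / V.
nRT = 2.429 * 8.314 * 401 = 8098.0771
P = 8098.0771 / 29.89
P = 270.92931081 kPa, rounded to 4 dp:

270.9293 kPa


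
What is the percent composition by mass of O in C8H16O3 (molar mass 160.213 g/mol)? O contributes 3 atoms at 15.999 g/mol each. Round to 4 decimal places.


pct = 100 * (n_elem * M_elem) / M_total
mass_contribution = 3 * 15.999 = 47.997 g/mol
pct = 100 * 47.997 / 160.213
pct = 29.95824309 %, rounded to 4 dp:

29.9582 %


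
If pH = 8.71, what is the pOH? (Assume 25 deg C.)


At 25 deg C, pH + pOH = 14.
pOH = 14 - pH = 14 - 8.71
pOH = 5.29:

5.29


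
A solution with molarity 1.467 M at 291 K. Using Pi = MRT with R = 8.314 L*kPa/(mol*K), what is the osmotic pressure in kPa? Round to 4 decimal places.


Osmotic pressure (van't Hoff): Pi = M*R*T.
RT = 8.314 * 291 = 2419.374
Pi = 1.467 * 2419.374
Pi = 3549.221658 kPa, rounded to 4 dp:

3549.2217 kPa


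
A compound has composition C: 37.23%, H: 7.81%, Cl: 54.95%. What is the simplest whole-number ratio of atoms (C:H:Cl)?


Assume 100 g of compound, divide each mass% by atomic mass to get moles, then normalize by the smallest to get a raw atom ratio.
Moles per 100 g: C: 37.23/12.011 = 3.0997, H: 7.81/1.008 = 7.748, Cl: 54.95/35.453 = 1.5499
Raw ratio (divide by min = 1.5499): C: 2.0, H: 4.999, Cl: 1.0
Multiply by 1 to clear fractions: C: 2.0 ~= 2, H: 4.999 ~= 5, Cl: 1.0 ~= 1
Reduce by GCD to get the simplest whole-number ratio:

2:5:1
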